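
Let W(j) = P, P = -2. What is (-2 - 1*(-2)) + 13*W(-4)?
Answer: -26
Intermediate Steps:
W(j) = -2
(-2 - 1*(-2)) + 13*W(-4) = (-2 - 1*(-2)) + 13*(-2) = (-2 + 2) - 26 = 0 - 26 = -26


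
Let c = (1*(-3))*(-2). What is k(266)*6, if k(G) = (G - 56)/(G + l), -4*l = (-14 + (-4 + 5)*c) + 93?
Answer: 5040/979 ≈ 5.1481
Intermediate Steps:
c = 6 (c = -3*(-2) = 6)
l = -85/4 (l = -((-14 + (-4 + 5)*6) + 93)/4 = -((-14 + 1*6) + 93)/4 = -((-14 + 6) + 93)/4 = -(-8 + 93)/4 = -1/4*85 = -85/4 ≈ -21.250)
k(G) = (-56 + G)/(-85/4 + G) (k(G) = (G - 56)/(G - 85/4) = (-56 + G)/(-85/4 + G))
k(266)*6 = (4*(-56 + 266)/(-85 + 4*266))*6 = (4*210/(-85 + 1064))*6 = (4*210/979)*6 = (4*(1/979)*210)*6 = (840/979)*6 = 5040/979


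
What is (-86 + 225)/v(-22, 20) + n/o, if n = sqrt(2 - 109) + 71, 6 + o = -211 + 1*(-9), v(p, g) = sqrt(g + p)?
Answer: -71/226 - 139*I*sqrt(2)/2 - I*sqrt(107)/226 ≈ -0.31416 - 98.334*I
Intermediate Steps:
o = -226 (o = -6 + (-211 + 1*(-9)) = -6 + (-211 - 9) = -6 - 220 = -226)
n = 71 + I*sqrt(107) (n = sqrt(-107) + 71 = I*sqrt(107) + 71 = 71 + I*sqrt(107) ≈ 71.0 + 10.344*I)
(-86 + 225)/v(-22, 20) + n/o = (-86 + 225)/(sqrt(20 - 22)) + (71 + I*sqrt(107))/(-226) = 139/(sqrt(-2)) + (71 + I*sqrt(107))*(-1/226) = 139/((I*sqrt(2))) + (-71/226 - I*sqrt(107)/226) = 139*(-I*sqrt(2)/2) + (-71/226 - I*sqrt(107)/226) = -139*I*sqrt(2)/2 + (-71/226 - I*sqrt(107)/226) = -71/226 - 139*I*sqrt(2)/2 - I*sqrt(107)/226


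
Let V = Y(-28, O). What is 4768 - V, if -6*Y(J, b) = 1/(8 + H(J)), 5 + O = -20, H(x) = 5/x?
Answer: 3132590/657 ≈ 4768.0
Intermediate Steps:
O = -25 (O = -5 - 20 = -25)
Y(J, b) = -1/(6*(8 + 5/J))
V = -14/657 (V = -1*(-28)/(30 + 48*(-28)) = -1*(-28)/(30 - 1344) = -1*(-28)/(-1314) = -1*(-28)*(-1/1314) = -14/657 ≈ -0.021309)
4768 - V = 4768 - 1*(-14/657) = 4768 + 14/657 = 3132590/657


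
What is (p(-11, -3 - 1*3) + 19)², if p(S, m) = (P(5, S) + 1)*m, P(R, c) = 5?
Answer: 289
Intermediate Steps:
p(S, m) = 6*m (p(S, m) = (5 + 1)*m = 6*m)
(p(-11, -3 - 1*3) + 19)² = (6*(-3 - 1*3) + 19)² = (6*(-3 - 3) + 19)² = (6*(-6) + 19)² = (-36 + 19)² = (-17)² = 289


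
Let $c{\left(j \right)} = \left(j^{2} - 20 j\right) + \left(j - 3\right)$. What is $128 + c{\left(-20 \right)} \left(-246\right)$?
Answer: $-191014$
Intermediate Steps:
$c{\left(j \right)} = -3 + j^{2} - 19 j$ ($c{\left(j \right)} = \left(j^{2} - 20 j\right) + \left(j - 3\right) = \left(j^{2} - 20 j\right) + \left(-3 + j\right) = -3 + j^{2} - 19 j$)
$128 + c{\left(-20 \right)} \left(-246\right) = 128 + \left(-3 + \left(-20\right)^{2} - -380\right) \left(-246\right) = 128 + \left(-3 + 400 + 380\right) \left(-246\right) = 128 + 777 \left(-246\right) = 128 - 191142 = -191014$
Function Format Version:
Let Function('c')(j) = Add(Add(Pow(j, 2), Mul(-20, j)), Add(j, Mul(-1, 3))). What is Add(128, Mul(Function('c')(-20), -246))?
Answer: -191014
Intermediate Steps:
Function('c')(j) = Add(-3, Pow(j, 2), Mul(-19, j)) (Function('c')(j) = Add(Add(Pow(j, 2), Mul(-20, j)), Add(j, -3)) = Add(Add(Pow(j, 2), Mul(-20, j)), Add(-3, j)) = Add(-3, Pow(j, 2), Mul(-19, j)))
Add(128, Mul(Function('c')(-20), -246)) = Add(128, Mul(Add(-3, Pow(-20, 2), Mul(-19, -20)), -246)) = Add(128, Mul(Add(-3, 400, 380), -246)) = Add(128, Mul(777, -246)) = Add(128, -191142) = -191014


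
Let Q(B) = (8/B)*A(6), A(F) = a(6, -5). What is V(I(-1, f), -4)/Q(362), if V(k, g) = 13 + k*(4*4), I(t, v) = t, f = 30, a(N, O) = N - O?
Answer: -543/44 ≈ -12.341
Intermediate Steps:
A(F) = 11 (A(F) = 6 - 1*(-5) = 6 + 5 = 11)
Q(B) = 88/B (Q(B) = (8/B)*11 = 88/B)
V(k, g) = 13 + 16*k (V(k, g) = 13 + k*16 = 13 + 16*k)
V(I(-1, f), -4)/Q(362) = (13 + 16*(-1))/((88/362)) = (13 - 16)/((88*(1/362))) = -3/44/181 = -3*181/44 = -543/44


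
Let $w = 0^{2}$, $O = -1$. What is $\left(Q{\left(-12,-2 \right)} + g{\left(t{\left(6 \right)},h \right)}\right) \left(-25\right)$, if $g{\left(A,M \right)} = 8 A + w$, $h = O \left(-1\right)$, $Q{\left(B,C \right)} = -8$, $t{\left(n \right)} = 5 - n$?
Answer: $400$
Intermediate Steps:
$w = 0$
$h = 1$ ($h = \left(-1\right) \left(-1\right) = 1$)
$g{\left(A,M \right)} = 8 A$ ($g{\left(A,M \right)} = 8 A + 0 = 8 A$)
$\left(Q{\left(-12,-2 \right)} + g{\left(t{\left(6 \right)},h \right)}\right) \left(-25\right) = \left(-8 + 8 \left(5 - 6\right)\right) \left(-25\right) = \left(-8 + 8 \left(-1\right)\right) \left(-25\right) = \left(-8 - 8\right) \left(-25\right) = \left(-16\right) \left(-25\right) = 400$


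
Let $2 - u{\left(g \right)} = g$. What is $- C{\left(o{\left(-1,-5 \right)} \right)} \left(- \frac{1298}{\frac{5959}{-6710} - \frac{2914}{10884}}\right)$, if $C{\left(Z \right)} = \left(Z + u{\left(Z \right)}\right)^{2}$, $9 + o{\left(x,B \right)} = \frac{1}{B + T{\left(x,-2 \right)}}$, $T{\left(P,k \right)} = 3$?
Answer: $- \frac{47397534360}{10551337} \approx -4492.1$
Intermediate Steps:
$o{\left(x,B \right)} = -9 + \frac{1}{3 + B}$ ($o{\left(x,B \right)} = -9 + \frac{1}{B + 3} = -9 + \frac{1}{3 + B}$)
$u{\left(g \right)} = 2 - g$
$C{\left(Z \right)} = 4$ ($C{\left(Z \right)} = \left(Z - \left(-2 + Z\right)\right)^{2} = 2^{2} = 4$)
$- C{\left(o{\left(-1,-5 \right)} \right)} \left(- \frac{1298}{\frac{5959}{-6710} - \frac{2914}{10884}}\right) = - 4 \left(- \frac{1298}{\frac{5959}{-6710} - \frac{2914}{10884}}\right) = - 4 \left(- \frac{1298}{5959 \left(- \frac{1}{6710}\right) - \frac{1457}{5442}}\right) = - 4 \left(- \frac{1298}{- \frac{5959}{6710} - \frac{1457}{5442}}\right) = - 4 \left(- \frac{1298}{- \frac{10551337}{9128955}}\right) = - 4 \left(\left(-1298\right) \left(- \frac{9128955}{10551337}\right)\right) = - \frac{4 \cdot 11849383590}{10551337} = \left(-1\right) \frac{47397534360}{10551337} = - \frac{47397534360}{10551337}$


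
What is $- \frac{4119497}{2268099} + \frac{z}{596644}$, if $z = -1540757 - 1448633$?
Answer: $- \frac{4619052818839}{676623829878} \approx -6.8266$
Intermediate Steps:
$z = -2989390$ ($z = -1540757 - 1448633 = -2989390$)
$- \frac{4119497}{2268099} + \frac{z}{596644} = - \frac{4119497}{2268099} - \frac{2989390}{596644} = \left(-4119497\right) \frac{1}{2268099} - \frac{1494695}{298322} = - \frac{4119497}{2268099} - \frac{1494695}{298322} = - \frac{4619052818839}{676623829878}$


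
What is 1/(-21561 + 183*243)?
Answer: 1/22908 ≈ 4.3653e-5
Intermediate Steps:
1/(-21561 + 183*243) = 1/(-21561 + 44469) = 1/22908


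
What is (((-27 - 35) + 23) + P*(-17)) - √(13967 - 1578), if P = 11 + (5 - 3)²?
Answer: -294 - √12389 ≈ -405.31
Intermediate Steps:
P = 15 (P = 11 + 2² = 11 + 4 = 15)
(((-27 - 35) + 23) + P*(-17)) - √(13967 - 1578) = (((-27 - 35) + 23) + 15*(-17)) - √(13967 - 1578) = ((-62 + 23) - 255) - √12389 = (-39 - 255) - √12389 = -294 - √12389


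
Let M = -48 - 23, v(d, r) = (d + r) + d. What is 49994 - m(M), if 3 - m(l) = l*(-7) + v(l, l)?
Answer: 50275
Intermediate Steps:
v(d, r) = r + 2*d
M = -71
m(l) = 3 + 4*l (m(l) = 3 - (l*(-7) + (l + 2*l)) = 3 - (-7*l + 3*l) = 3 - (-4)*l = 3 + 4*l)
49994 - m(M) = 49994 - (3 + 4*(-71)) = 49994 - (3 - 284) = 49994 - 1*(-281) = 49994 + 281 = 50275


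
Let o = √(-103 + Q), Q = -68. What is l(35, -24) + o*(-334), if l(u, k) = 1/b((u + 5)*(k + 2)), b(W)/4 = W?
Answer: -1/3520 - 1002*I*√19 ≈ -0.00028409 - 4367.6*I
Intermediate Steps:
b(W) = 4*W
l(u, k) = 1/(4*(2 + k)*(5 + u)) (l(u, k) = 1/(4*((u + 5)*(k + 2))) = 1/(4*((5 + u)*(2 + k))) = 1/(4*((2 + k)*(5 + u))) = 1/(4*(2 + k)*(5 + u)))
o = 3*I*√19 (o = √(-103 - 68) = √(-171) = 3*I*√19 ≈ 13.077*I)
l(35, -24) + o*(-334) = 1/(4*(10 + 2*35 + 5*(-24) - 24*35)) + (3*I*√19)*(-334) = 1/(4*(10 + 70 - 120 - 840)) - 1002*I*√19 = (¼)/(-880) - 1002*I*√19 = (¼)*(-1/880) - 1002*I*√19 = -1/3520 - 1002*I*√19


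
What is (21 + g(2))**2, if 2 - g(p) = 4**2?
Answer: 49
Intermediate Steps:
g(p) = -14 (g(p) = 2 - 1*4**2 = 2 - 1*16 = 2 - 16 = -14)
(21 + g(2))**2 = (21 - 14)**2 = 7**2 = 49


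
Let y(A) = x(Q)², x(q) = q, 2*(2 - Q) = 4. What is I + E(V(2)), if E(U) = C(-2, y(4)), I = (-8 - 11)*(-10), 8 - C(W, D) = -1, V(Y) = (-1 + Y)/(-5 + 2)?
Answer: 199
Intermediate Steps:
Q = 0 (Q = 2 - ½*4 = 2 - 2 = 0)
y(A) = 0 (y(A) = 0² = 0)
V(Y) = ⅓ - Y/3 (V(Y) = (-1 + Y)/(-3) = (-1 + Y)*(-⅓) = ⅓ - Y/3)
C(W, D) = 9 (C(W, D) = 8 - 1*(-1) = 8 + 1 = 9)
I = 190 (I = -19*(-10) = 190)
E(U) = 9
I + E(V(2)) = 190 + 9 = 199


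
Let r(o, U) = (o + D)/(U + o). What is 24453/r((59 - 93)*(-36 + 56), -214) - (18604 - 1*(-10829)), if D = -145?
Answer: -73371/25 ≈ -2934.8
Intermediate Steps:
r(o, U) = (-145 + o)/(U + o) (r(o, U) = (o - 145)/(U + o) = (-145 + o)/(U + o))
24453/r((59 - 93)*(-36 + 56), -214) - (18604 - 1*(-10829)) = 24453/(((-145 + (59 - 93)*(-36 + 56))/(-214 + (59 - 93)*(-36 + 56)))) - (18604 - 1*(-10829)) = 24453/(((-145 - 34*20)/(-214 - 34*20))) - (18604 + 10829) = 24453/(((-145 - 680)/(-214 - 680))) - 1*29433 = 24453/((-825/(-894))) - 29433 = 24453/((-1/894*(-825))) - 29433 = 24453/(275/298) - 29433 = 24453*(298/275) - 29433 = 662454/25 - 29433 = -73371/25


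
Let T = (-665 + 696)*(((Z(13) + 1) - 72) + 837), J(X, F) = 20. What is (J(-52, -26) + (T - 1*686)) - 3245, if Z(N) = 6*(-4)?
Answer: 19091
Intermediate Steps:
Z(N) = -24
T = 23002 (T = (-665 + 696)*(((-24 + 1) - 72) + 837) = 31*((-23 - 72) + 837) = 31*(-95 + 837) = 31*742 = 23002)
(J(-52, -26) + (T - 1*686)) - 3245 = (20 + (23002 - 1*686)) - 3245 = (20 + (23002 - 686)) - 3245 = (20 + 22316) - 3245 = 22336 - 3245 = 19091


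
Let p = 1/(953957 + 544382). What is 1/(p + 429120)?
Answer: 1498339/642967231681 ≈ 2.3304e-6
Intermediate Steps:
p = 1/1498339 ≈ 6.6741e-7
1/(p + 429120) = 1/(1/1498339 + 429120) = 1/(642967231681/1498339) = 1498339/642967231681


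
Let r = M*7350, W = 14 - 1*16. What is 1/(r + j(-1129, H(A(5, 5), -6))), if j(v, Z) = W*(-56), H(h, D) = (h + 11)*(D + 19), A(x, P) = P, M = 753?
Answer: 1/5534662 ≈ 1.8068e-7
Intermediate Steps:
W = -2 (W = 14 - 16 = -2)
H(h, D) = (11 + h)*(19 + D)
r = 5534550 (r = 753*7350 = 5534550)
j(v, Z) = 112 (j(v, Z) = -2*(-56) = 112)
1/(r + j(-1129, H(A(5, 5), -6))) = 1/(5534550 + 112) = 1/5534662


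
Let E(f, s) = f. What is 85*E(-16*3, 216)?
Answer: -4080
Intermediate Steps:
85*E(-16*3, 216) = 85*(-16*3) = 85*(-48) = -4080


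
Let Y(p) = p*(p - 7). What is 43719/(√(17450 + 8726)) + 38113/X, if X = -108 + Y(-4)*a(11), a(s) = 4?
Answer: 38113/68 + 43719*√409/3272 ≈ 830.71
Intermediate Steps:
Y(p) = p*(-7 + p)
X = 68 (X = -108 - 4*(-7 - 4)*4 = -108 - 4*(-11)*4 = -108 + 44*4 = -108 + 176 = 68)
43719/(√(17450 + 8726)) + 38113/X = 43719/(√(17450 + 8726)) + 38113/68 = 43719/(√26176) + 38113*(1/68) = 43719/((8*√409)) + 38113/68 = 43719*(√409/3272) + 38113/68 = 43719*√409/3272 + 38113/68 = 38113/68 + 43719*√409/3272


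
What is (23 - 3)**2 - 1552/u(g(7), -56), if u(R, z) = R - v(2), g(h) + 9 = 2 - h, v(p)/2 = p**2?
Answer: 5176/11 ≈ 470.55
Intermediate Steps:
v(p) = 2*p**2
g(h) = -7 - h (g(h) = -9 + (2 - h) = -7 - h)
u(R, z) = -8 + R (u(R, z) = R - 2*2**2 = R - 2*4 = R - 1*8 = R - 8 = -8 + R)
(23 - 3)**2 - 1552/u(g(7), -56) = (23 - 3)**2 - 1552/(-8 + (-7 - 1*7)) = 20**2 - 1552/(-8 + (-7 - 7)) = 400 - 1552/(-8 - 14) = 400 - 1552/(-22) = 400 - 1552*(-1)/22 = 400 - 1*(-776/11) = 400 + 776/11 = 5176/11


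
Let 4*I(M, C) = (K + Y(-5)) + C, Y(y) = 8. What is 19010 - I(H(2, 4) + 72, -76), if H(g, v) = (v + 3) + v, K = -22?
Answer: 38065/2 ≈ 19033.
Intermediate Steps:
H(g, v) = 3 + 2*v (H(g, v) = (3 + v) + v = 3 + 2*v)
I(M, C) = -7/2 + C/4 (I(M, C) = ((-22 + 8) + C)/4 = (-14 + C)/4 = -7/2 + C/4)
19010 - I(H(2, 4) + 72, -76) = 19010 - (-7/2 + (¼)*(-76)) = 19010 - (-7/2 - 19) = 19010 - 1*(-45/2) = 19010 + 45/2 = 38065/2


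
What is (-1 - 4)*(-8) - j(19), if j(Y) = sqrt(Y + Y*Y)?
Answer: 40 - 2*sqrt(95) ≈ 20.506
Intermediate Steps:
j(Y) = sqrt(Y + Y**2)
(-1 - 4)*(-8) - j(19) = (-1 - 4)*(-8) - sqrt(19*(1 + 19)) = -5*(-8) - sqrt(19*20) = 40 - sqrt(380) = 40 - 2*sqrt(95)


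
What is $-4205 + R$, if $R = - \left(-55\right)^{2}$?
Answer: $-7230$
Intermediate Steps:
$R = -3025$ ($R = \left(-1\right) 3025 = -3025$)
$-4205 + R = -4205 - 3025 = -7230$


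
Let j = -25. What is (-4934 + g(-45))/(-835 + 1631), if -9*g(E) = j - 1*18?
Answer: -44363/7164 ≈ -6.1925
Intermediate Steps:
g(E) = 43/9 (g(E) = -(-25 - 1*18)/9 = -(-25 - 18)/9 = -⅑*(-43) = 43/9)
(-4934 + g(-45))/(-835 + 1631) = (-4934 + 43/9)/(-835 + 1631) = -44363/9/796 = -44363/9*1/796 = -44363/7164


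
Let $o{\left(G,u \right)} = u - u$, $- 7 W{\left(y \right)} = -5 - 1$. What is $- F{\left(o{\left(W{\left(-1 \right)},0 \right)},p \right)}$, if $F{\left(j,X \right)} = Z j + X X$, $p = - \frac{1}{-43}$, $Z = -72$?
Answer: $- \frac{1}{1849} \approx -0.00054083$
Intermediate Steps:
$W{\left(y \right)} = \frac{6}{7}$ ($W{\left(y \right)} = - \frac{-5 - 1}{7} = \left(- \frac{1}{7}\right) \left(-6\right) = \frac{6}{7}$)
$o{\left(G,u \right)} = 0$
$p = \frac{1}{43}$ ($p = \left(-1\right) \left(- \frac{1}{43}\right) = \frac{1}{43} \approx 0.023256$)
$F{\left(j,X \right)} = X^{2} - 72 j$ ($F{\left(j,X \right)} = - 72 j + X X = - 72 j + X^{2} = X^{2} - 72 j$)
$- F{\left(o{\left(W{\left(-1 \right)},0 \right)},p \right)} = - (\left(\frac{1}{43}\right)^{2} - 0) = - (\frac{1}{1849} + 0) = \left(-1\right) \frac{1}{1849} = - \frac{1}{1849}$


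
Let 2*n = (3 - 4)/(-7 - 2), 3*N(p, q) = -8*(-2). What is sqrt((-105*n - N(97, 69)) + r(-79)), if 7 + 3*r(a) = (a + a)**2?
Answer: sqrt(299082)/6 ≈ 91.147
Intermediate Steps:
N(p, q) = 16/3 (N(p, q) = (-8*(-2))/3 = (1/3)*16 = 16/3)
n = 1/18 (n = ((3 - 4)/(-7 - 2))/2 = (-1/(-9))/2 = (-1*(-1/9))/2 = (1/2)*(1/9) = 1/18 ≈ 0.055556)
r(a) = -7/3 + 4*a**2/3 (r(a) = -7/3 + (a + a)**2/3 = -7/3 + (2*a)**2/3 = -7/3 + (4*a**2)/3 = -7/3 + 4*a**2/3)
sqrt((-105*n - N(97, 69)) + r(-79)) = sqrt((-105*1/18 - 1*16/3) + (-7/3 + (4/3)*(-79)**2)) = sqrt((-35/6 - 16/3) + (-7/3 + (4/3)*6241)) = sqrt(-67/6 + (-7/3 + 24964/3)) = sqrt(-67/6 + 8319) = sqrt(49847/6) = sqrt(299082)/6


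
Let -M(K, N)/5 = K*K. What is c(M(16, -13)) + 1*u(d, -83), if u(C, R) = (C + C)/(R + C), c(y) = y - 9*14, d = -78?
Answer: -226210/161 ≈ -1405.0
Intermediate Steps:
M(K, N) = -5*K² (M(K, N) = -5*K*K = -5*K²)
c(y) = -126 + y (c(y) = y - 126 = -126 + y)
u(C, R) = 2*C/(C + R) (u(C, R) = (2*C)/(C + R) = 2*C/(C + R))
c(M(16, -13)) + 1*u(d, -83) = (-126 - 5*16²) + 1*(2*(-78)/(-78 - 83)) = (-126 - 5*256) + 1*(2*(-78)/(-161)) = (-126 - 1280) + 1*(2*(-78)*(-1/161)) = -1406 + 1*(156/161) = -1406 + 156/161 = -226210/161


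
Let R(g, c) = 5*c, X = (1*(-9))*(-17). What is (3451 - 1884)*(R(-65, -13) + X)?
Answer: 137896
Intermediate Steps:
X = 153 (X = -9*(-17) = 153)
(3451 - 1884)*(R(-65, -13) + X) = (3451 - 1884)*(5*(-13) + 153) = 1567*(-65 + 153) = 1567*88 = 137896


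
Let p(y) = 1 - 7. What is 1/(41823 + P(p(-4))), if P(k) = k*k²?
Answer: 1/41607 ≈ 2.4034e-5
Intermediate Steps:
p(y) = -6
P(k) = k³
1/(41823 + P(p(-4))) = 1/(41823 + (-6)³) = 1/(41823 - 216) = 1/41607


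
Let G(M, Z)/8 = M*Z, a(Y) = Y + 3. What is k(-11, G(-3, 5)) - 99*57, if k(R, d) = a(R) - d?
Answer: -5531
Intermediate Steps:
a(Y) = 3 + Y
G(M, Z) = 8*M*Z (G(M, Z) = 8*(M*Z) = 8*M*Z)
k(R, d) = 3 + R - d (k(R, d) = (3 + R) - d = 3 + R - d)
k(-11, G(-3, 5)) - 99*57 = (3 - 11 - 8*(-3)*5) - 99*57 = (3 - 11 - 1*(-120)) - 5643 = (3 - 11 + 120) - 5643 = 112 - 5643 = -5531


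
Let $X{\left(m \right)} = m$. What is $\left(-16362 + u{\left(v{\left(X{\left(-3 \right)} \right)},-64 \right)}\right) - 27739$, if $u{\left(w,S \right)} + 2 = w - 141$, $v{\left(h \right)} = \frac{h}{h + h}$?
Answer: $- \frac{88487}{2} \approx -44244.0$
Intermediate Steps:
$v{\left(h \right)} = \frac{1}{2}$ ($v{\left(h \right)} = \frac{h}{2 h} = \frac{1}{2 h} h = \frac{1}{2}$)
$u{\left(w,S \right)} = -143 + w$ ($u{\left(w,S \right)} = -2 + \left(w - 141\right) = -2 + \left(-141 + w\right) = -143 + w$)
$\left(-16362 + u{\left(v{\left(X{\left(-3 \right)} \right)},-64 \right)}\right) - 27739 = \left(-16362 + \left(-143 + \frac{1}{2}\right)\right) - 27739 = \left(-16362 - \frac{285}{2}\right) - 27739 = - \frac{33009}{2} - 27739 = - \frac{88487}{2}$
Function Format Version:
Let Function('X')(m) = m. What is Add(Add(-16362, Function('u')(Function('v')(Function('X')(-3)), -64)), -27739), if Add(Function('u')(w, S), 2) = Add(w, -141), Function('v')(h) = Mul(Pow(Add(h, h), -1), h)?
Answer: Rational(-88487, 2) ≈ -44244.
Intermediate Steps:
Function('v')(h) = Rational(1, 2) (Function('v')(h) = Mul(Pow(Mul(2, h), -1), h) = Mul(Mul(Rational(1, 2), Pow(h, -1)), h) = Rational(1, 2))
Function('u')(w, S) = Add(-143, w) (Function('u')(w, S) = Add(-2, Add(w, -141)) = Add(-2, Add(-141, w)) = Add(-143, w))
Add(Add(-16362, Function('u')(Function('v')(Function('X')(-3)), -64)), -27739) = Add(Add(-16362, Add(-143, Rational(1, 2))), -27739) = Add(Add(-16362, Rational(-285, 2)), -27739) = Add(Rational(-33009, 2), -27739) = Rational(-88487, 2)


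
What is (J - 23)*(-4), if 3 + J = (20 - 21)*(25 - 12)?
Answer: 156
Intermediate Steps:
J = -16 (J = -3 + (20 - 21)*(25 - 12) = -3 - 1*13 = -3 - 13 = -16)
(J - 23)*(-4) = (-16 - 23)*(-4) = -39*(-4) = 156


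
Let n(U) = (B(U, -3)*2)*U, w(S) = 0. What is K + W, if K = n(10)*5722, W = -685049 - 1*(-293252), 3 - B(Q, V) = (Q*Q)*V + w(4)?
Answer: 34283523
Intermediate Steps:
B(Q, V) = 3 - V*Q² (B(Q, V) = 3 - ((Q*Q)*V + 0) = 3 - (Q²*V + 0) = 3 - (V*Q² + 0) = 3 - V*Q²)
W = -391797 (W = -685049 + 293252 = -391797)
n(U) = U*(6 + 6*U²) (n(U) = ((3 - 1*(-3)*U²)*2)*U = ((3 + 3*U²)*2)*U = (6 + 6*U²)*U = U*(6 + 6*U²))
K = 34675320 (K = (6*10*(1 + 10²))*5722 = (6*10*(1 + 100))*5722 = (6*10*101)*5722 = 6060*5722 = 34675320)
K + W = 34675320 - 391797 = 34283523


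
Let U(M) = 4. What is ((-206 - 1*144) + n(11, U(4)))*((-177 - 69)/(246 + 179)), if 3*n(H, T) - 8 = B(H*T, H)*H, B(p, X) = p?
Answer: 45756/425 ≈ 107.66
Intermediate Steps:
n(H, T) = 8/3 + T*H**2/3 (n(H, T) = 8/3 + ((H*T)*H)/3 = 8/3 + (T*H**2)/3 = 8/3 + T*H**2/3)
((-206 - 1*144) + n(11, U(4)))*((-177 - 69)/(246 + 179)) = ((-206 - 1*144) + (8/3 + (1/3)*4*11**2))*((-177 - 69)/(246 + 179)) = ((-206 - 144) + (8/3 + (1/3)*4*121))*(-246/425) = (-350 + (8/3 + 484/3))*(-246*1/425) = (-350 + 164)*(-246/425) = -186*(-246/425) = 45756/425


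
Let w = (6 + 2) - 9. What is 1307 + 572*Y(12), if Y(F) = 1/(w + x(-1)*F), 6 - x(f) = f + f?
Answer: 124737/95 ≈ 1313.0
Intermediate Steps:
x(f) = 6 - 2*f (x(f) = 6 - (f + f) = 6 - 2*f)
w = -1 (w = 8 - 9 = -1)
Y(F) = 1/(-1 + 8*F) (Y(F) = 1/(-1 + (6 - 2*(-1))*F) = 1/(-1 + (6 + 2)*F) = 1/(-1 + 8*F))
1307 + 572*Y(12) = 1307 + 572/(-1 + 8*12) = 1307 + 572/(-1 + 96) = 1307 + 572/95 = 124737/95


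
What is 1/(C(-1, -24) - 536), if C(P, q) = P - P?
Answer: -1/536 ≈ -0.0018657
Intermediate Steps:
C(P, q) = 0
1/(C(-1, -24) - 536) = 1/(0 - 536) = 1/(-536) = -1/536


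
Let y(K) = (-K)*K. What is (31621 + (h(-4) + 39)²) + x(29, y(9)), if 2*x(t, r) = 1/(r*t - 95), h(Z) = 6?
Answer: 164461647/4888 ≈ 33646.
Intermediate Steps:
y(K) = -K²
x(t, r) = 1/(2*(-95 + r*t)) (x(t, r) = 1/(2*(r*t - 95)) = 1/(2*(-95 + r*t)))
(31621 + (h(-4) + 39)²) + x(29, y(9)) = (31621 + (6 + 39)²) + 1/(2*(-95 - 1*9²*29)) = (31621 + 45²) + 1/(2*(-95 - 1*81*29)) = (31621 + 2025) + 1/(2*(-95 - 81*29)) = 33646 + 1/(2*(-95 - 2349)) = 33646 + (½)/(-2444) = 33646 + (½)*(-1/2444) = 33646 - 1/4888 = 164461647/4888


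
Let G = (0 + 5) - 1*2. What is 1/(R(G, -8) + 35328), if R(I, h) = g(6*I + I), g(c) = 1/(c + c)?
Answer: 42/1483777 ≈ 2.8306e-5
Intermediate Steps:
g(c) = 1/(2*c)
G = 3 (G = 5 - 2 = 3)
R(I, h) = 1/(14*I) (R(I, h) = 1/(2*(6*I + I)) = 1/(2*((7*I))) = (1/(7*I))/2 = 1/(14*I))
1/(R(G, -8) + 35328) = 1/((1/14)/3 + 35328) = 1/((1/14)*(⅓) + 35328) = 1/(1/42 + 35328) = 1/(1483777/42) = 42/1483777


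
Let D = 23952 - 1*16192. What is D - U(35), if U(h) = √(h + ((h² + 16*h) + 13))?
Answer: 7760 - √1833 ≈ 7717.2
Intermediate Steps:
D = 7760 (D = 23952 - 16192 = 7760)
U(h) = √(13 + h² + 17*h) (U(h) = √(h + (13 + h² + 16*h)) = √(13 + h² + 17*h))
D - U(35) = 7760 - √(13 + 35² + 17*35) = 7760 - √(13 + 1225 + 595) = 7760 - √1833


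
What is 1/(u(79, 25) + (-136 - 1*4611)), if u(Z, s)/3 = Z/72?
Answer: -24/113849 ≈ -0.00021081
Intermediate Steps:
u(Z, s) = Z/24 (u(Z, s) = 3*(Z/72) = Z/24)
1/(u(79, 25) + (-136 - 1*4611)) = 1/((1/24)*79 + (-136 - 1*4611)) = 1/(79/24 + (-136 - 4611)) = 1/(79/24 - 4747) = 1/(-113849/24) = -24/113849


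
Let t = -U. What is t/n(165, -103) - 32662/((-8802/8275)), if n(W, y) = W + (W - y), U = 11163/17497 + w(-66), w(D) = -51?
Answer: 1023844294434809/33342860601 ≈ 30707.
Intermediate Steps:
U = -881184/17497 (U = 11163/17497 - 51 = -881184/17497 ≈ -50.362)
t = 881184/17497 (t = -1*(-881184/17497) = 881184/17497 ≈ 50.362)
n(W, y) = -y + 2*W
t/n(165, -103) - 32662/((-8802/8275)) = 881184/(17497*(-1*(-103) + 2*165)) - 32662/((-8802/8275)) = 881184/(17497*(103 + 330)) - 32662/((-8802*1/8275)) = (881184/17497)/433 - 32662/(-8802/8275) = (881184/17497)*(1/433) - 32662*(-8275/8802) = 881184/7576201 + 135139025/4401 = 1023844294434809/33342860601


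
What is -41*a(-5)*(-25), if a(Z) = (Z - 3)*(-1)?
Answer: 8200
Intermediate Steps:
a(Z) = 3 - Z (a(Z) = (-3 + Z)*(-1) = 3 - Z)
-41*a(-5)*(-25) = -41*(3 - 1*(-5))*(-25) = -41*(3 + 5)*(-25) = -41*8*(-25) = -328*(-25) = 8200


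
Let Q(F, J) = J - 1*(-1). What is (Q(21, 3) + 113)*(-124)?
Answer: -14508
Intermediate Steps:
Q(F, J) = 1 + J (Q(F, J) = J + 1 = 1 + J)
(Q(21, 3) + 113)*(-124) = ((1 + 3) + 113)*(-124) = (4 + 113)*(-124) = 117*(-124) = -14508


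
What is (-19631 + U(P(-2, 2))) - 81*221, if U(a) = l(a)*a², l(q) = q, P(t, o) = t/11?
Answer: -49955100/1331 ≈ -37532.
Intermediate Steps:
P(t, o) = t/11 (P(t, o) = t*(1/11) = t/11)
U(a) = a³ (U(a) = a*a² = a³)
(-19631 + U(P(-2, 2))) - 81*221 = (-19631 + ((1/11)*(-2))³) - 81*221 = (-19631 + (-2/11)³) - 17901 = (-19631 - 8/1331) - 17901 = -26128869/1331 - 17901 = -49955100/1331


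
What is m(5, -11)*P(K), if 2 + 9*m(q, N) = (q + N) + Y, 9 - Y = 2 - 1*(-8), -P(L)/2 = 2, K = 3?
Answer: 4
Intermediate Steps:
P(L) = -4 (P(L) = -2*2 = -4)
Y = -1 (Y = 9 - (2 - 1*(-8)) = 9 - (2 + 8) = 9 - 1*10 = 9 - 10 = -1)
m(q, N) = -⅓ + N/9 + q/9 (m(q, N) = -2/9 + ((q + N) - 1)/9 = -2/9 + ((N + q) - 1)/9 = -2/9 + (-1 + N + q)/9 = -2/9 + (-⅑ + N/9 + q/9) = -⅓ + N/9 + q/9)
m(5, -11)*P(K) = (-⅓ + (⅑)*(-11) + (⅑)*5)*(-4) = (-⅓ - 11/9 + 5/9)*(-4) = -1*(-4) = 4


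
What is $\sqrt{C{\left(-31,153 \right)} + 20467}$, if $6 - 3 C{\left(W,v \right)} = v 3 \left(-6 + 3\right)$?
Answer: $8 \sqrt{327} \approx 144.67$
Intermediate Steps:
$C{\left(W,v \right)} = 2 + 3 v$ ($C{\left(W,v \right)} = 2 - \frac{v 3 \left(-6 + 3\right)}{3} = 2 - \frac{3 v \left(-3\right)}{3} = 2 - \frac{\left(-9\right) v}{3} = 2 + 3 v$)
$\sqrt{C{\left(-31,153 \right)} + 20467} = \sqrt{\left(2 + 3 \cdot 153\right) + 20467} = \sqrt{\left(2 + 459\right) + 20467} = \sqrt{461 + 20467} = \sqrt{20928} = 8 \sqrt{327}$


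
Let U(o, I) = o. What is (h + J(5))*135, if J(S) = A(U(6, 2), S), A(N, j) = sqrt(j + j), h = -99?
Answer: -13365 + 135*sqrt(10) ≈ -12938.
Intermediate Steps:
A(N, j) = sqrt(2)*sqrt(j) (A(N, j) = sqrt(2*j) = sqrt(2)*sqrt(j))
J(S) = sqrt(2)*sqrt(S)
(h + J(5))*135 = (-99 + sqrt(2)*sqrt(5))*135 = (-99 + sqrt(10))*135 = -13365 + 135*sqrt(10)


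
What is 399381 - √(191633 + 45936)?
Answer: 399381 - √237569 ≈ 3.9889e+5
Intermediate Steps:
399381 - √(191633 + 45936) = 399381 - √237569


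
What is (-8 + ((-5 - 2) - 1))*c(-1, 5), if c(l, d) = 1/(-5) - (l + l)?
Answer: -144/5 ≈ -28.800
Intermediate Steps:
c(l, d) = -⅕ - 2*l
(-8 + ((-5 - 2) - 1))*c(-1, 5) = (-8 + ((-5 - 2) - 1))*(-⅕ - 2*(-1)) = (-8 + (-7 - 1))*(-⅕ + 2) = (-8 - 8)*(9/5) = -16*9/5 = -144/5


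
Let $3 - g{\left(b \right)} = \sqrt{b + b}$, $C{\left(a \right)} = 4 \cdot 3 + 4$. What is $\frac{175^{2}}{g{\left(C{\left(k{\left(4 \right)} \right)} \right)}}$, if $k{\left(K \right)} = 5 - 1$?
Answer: $- \frac{91875}{23} - \frac{122500 \sqrt{2}}{23} \approx -11527.0$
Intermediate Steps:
$k{\left(K \right)} = 4$ ($k{\left(K \right)} = 5 - 1 = 4$)
$C{\left(a \right)} = 16$ ($C{\left(a \right)} = 12 + 4 = 16$)
$g{\left(b \right)} = 3 - \sqrt{2} \sqrt{b}$ ($g{\left(b \right)} = 3 - \sqrt{b + b} = 3 - \sqrt{2 b} = 3 - \sqrt{2} \sqrt{b}$)
$\frac{175^{2}}{g{\left(C{\left(k{\left(4 \right)} \right)} \right)}} = \frac{175^{2}}{3 - \sqrt{2} \sqrt{16}} = \frac{30625}{3 - \sqrt{2} \cdot 4} = \frac{30625}{3 - 4 \sqrt{2}}$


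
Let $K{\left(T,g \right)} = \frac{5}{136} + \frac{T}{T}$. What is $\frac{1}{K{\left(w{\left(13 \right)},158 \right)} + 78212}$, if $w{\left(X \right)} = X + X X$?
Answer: $\frac{136}{10636973} \approx 1.2786 \cdot 10^{-5}$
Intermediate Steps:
$w{\left(X \right)} = X + X^{2}$
$K{\left(T,g \right)} = \frac{141}{136}$ ($K{\left(T,g \right)} = 5 \cdot \frac{1}{136} + 1 = \frac{5}{136} + 1 = \frac{141}{136}$)
$\frac{1}{K{\left(w{\left(13 \right)},158 \right)} + 78212} = \frac{1}{\frac{141}{136} + 78212} = \frac{1}{\frac{10636973}{136}} = \frac{136}{10636973}$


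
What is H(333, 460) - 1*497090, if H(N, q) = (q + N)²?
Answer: 131759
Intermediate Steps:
H(N, q) = (N + q)²
H(333, 460) - 1*497090 = (333 + 460)² - 1*497090 = 793² - 497090 = 628849 - 497090 = 131759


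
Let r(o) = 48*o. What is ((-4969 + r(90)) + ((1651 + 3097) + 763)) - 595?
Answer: 4267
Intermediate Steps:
((-4969 + r(90)) + ((1651 + 3097) + 763)) - 595 = ((-4969 + 48*90) + ((1651 + 3097) + 763)) - 595 = ((-4969 + 4320) + (4748 + 763)) - 595 = (-649 + 5511) - 595 = 4862 - 595 = 4267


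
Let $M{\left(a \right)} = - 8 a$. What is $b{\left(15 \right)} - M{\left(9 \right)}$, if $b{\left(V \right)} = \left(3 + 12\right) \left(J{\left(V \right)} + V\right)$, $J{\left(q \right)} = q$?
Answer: $522$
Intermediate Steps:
$b{\left(V \right)} = 30 V$ ($b{\left(V \right)} = \left(3 + 12\right) \left(V + V\right) = 15 \cdot 2 V = 30 V$)
$b{\left(15 \right)} - M{\left(9 \right)} = 30 \cdot 15 - \left(-8\right) 9 = 450 - -72 = 450 + 72 = 522$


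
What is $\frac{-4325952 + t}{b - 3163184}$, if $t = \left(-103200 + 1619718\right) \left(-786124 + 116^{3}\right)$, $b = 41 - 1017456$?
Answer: $- \frac{5845529144}{20799} \approx -2.8105 \cdot 10^{5}$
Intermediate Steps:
$b = -1017415$ ($b = 41 - 1017456 = -1017415$)
$t = 1174955683896$ ($t = 1516518 \left(-786124 + 1560896\right) = 1516518 \cdot 774772 = 1174955683896$)
$\frac{-4325952 + t}{b - 3163184} = \frac{-4325952 + 1174955683896}{-1017415 - 3163184} = \frac{1174951357944}{-4180599} = 1174951357944 \left(- \frac{1}{4180599}\right) = - \frac{5845529144}{20799}$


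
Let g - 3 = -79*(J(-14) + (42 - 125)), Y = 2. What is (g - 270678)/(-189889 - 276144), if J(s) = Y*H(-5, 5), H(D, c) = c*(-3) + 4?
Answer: 262380/466033 ≈ 0.56301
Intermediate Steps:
H(D, c) = 4 - 3*c (H(D, c) = -3*c + 4 = 4 - 3*c)
J(s) = -22 (J(s) = 2*(4 - 3*5) = 2*(4 - 15) = 2*(-11) = -22)
g = 8298 (g = 3 - 79*(-22 + (42 - 125)) = 3 - 79*(-22 - 83) = 3 - 79*(-105) = 3 + 8295 = 8298)
(g - 270678)/(-189889 - 276144) = (8298 - 270678)/(-189889 - 276144) = -262380/(-466033) = -262380*(-1/466033) = 262380/466033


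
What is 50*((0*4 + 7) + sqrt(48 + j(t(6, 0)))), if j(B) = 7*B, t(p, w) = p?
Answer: 350 + 150*sqrt(10) ≈ 824.34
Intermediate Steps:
50*((0*4 + 7) + sqrt(48 + j(t(6, 0)))) = 50*((0*4 + 7) + sqrt(48 + 7*6)) = 50*((0 + 7) + sqrt(48 + 42)) = 50*(7 + sqrt(90)) = 50*(7 + 3*sqrt(10)) = 350 + 150*sqrt(10)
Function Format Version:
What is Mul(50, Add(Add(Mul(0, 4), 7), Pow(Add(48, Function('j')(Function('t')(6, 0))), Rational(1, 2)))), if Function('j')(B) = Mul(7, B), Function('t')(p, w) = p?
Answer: Add(350, Mul(150, Pow(10, Rational(1, 2)))) ≈ 824.34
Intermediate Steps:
Mul(50, Add(Add(Mul(0, 4), 7), Pow(Add(48, Function('j')(Function('t')(6, 0))), Rational(1, 2)))) = Mul(50, Add(Add(Mul(0, 4), 7), Pow(Add(48, Mul(7, 6)), Rational(1, 2)))) = Mul(50, Add(Add(0, 7), Pow(Add(48, 42), Rational(1, 2)))) = Mul(50, Add(7, Pow(90, Rational(1, 2)))) = Mul(50, Add(7, Mul(3, Pow(10, Rational(1, 2))))) = Add(350, Mul(150, Pow(10, Rational(1, 2))))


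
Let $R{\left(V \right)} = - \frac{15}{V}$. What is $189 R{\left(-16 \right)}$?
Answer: $\frac{2835}{16} \approx 177.19$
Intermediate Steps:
$189 R{\left(-16 \right)} = 189 \left(- \frac{15}{-16}\right) = 189 \left(\left(-15\right) \left(- \frac{1}{16}\right)\right) = 189 \cdot \frac{15}{16} = \frac{2835}{16}$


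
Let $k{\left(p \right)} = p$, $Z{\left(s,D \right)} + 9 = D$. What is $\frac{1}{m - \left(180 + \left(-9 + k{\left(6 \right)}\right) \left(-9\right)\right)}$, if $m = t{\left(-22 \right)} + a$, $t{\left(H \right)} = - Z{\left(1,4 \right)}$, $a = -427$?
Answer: $- \frac{1}{629} \approx -0.0015898$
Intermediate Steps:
$Z{\left(s,D \right)} = -9 + D$
$t{\left(H \right)} = 5$ ($t{\left(H \right)} = - (-9 + 4) = \left(-1\right) \left(-5\right) = 5$)
$m = -422$ ($m = 5 - 427 = -422$)
$\frac{1}{m - \left(180 + \left(-9 + k{\left(6 \right)}\right) \left(-9\right)\right)} = \frac{1}{-422 - \left(180 + \left(-9 + 6\right) \left(-9\right)\right)} = \frac{1}{-422 - \left(180 - -27\right)} = \frac{1}{-422 - 207} = \frac{1}{-629} = - \frac{1}{629}$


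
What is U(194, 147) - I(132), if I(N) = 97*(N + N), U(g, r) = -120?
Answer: -25728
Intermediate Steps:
I(N) = 194*N (I(N) = 97*(2*N) = 194*N)
U(194, 147) - I(132) = -120 - 194*132 = -120 - 1*25608 = -120 - 25608 = -25728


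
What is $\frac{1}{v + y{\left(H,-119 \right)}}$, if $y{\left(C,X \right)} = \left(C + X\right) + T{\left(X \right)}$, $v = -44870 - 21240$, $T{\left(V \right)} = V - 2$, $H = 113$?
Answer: $- \frac{1}{66237} \approx -1.5097 \cdot 10^{-5}$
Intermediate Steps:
$T{\left(V \right)} = -2 + V$
$v = -66110$
$y{\left(C,X \right)} = -2 + C + 2 X$ ($y{\left(C,X \right)} = \left(C + X\right) + \left(-2 + X\right) = -2 + C + 2 X$)
$\frac{1}{v + y{\left(H,-119 \right)}} = \frac{1}{-66110 + \left(-2 + 113 + 2 \left(-119\right)\right)} = \frac{1}{-66110 - 127} = \frac{1}{-66237} = - \frac{1}{66237}$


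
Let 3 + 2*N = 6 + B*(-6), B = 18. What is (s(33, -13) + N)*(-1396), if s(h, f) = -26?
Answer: 109586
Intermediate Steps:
N = -105/2 (N = -3/2 + (6 + 18*(-6))/2 = -3/2 + (6 - 108)/2 = -3/2 + (½)*(-102) = -3/2 - 51 = -105/2 ≈ -52.500)
(s(33, -13) + N)*(-1396) = (-26 - 105/2)*(-1396) = -157/2*(-1396) = 109586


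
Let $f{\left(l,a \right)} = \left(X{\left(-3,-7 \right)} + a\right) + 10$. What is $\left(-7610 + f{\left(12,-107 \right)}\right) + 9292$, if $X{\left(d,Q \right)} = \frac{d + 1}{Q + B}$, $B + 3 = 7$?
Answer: $\frac{4757}{3} \approx 1585.7$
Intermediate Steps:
$B = 4$ ($B = -3 + 7 = 4$)
$X{\left(d,Q \right)} = \frac{1 + d}{4 + Q}$ ($X{\left(d,Q \right)} = \frac{d + 1}{Q + 4} = \frac{1 + d}{4 + Q}$)
$f{\left(l,a \right)} = \frac{32}{3} + a$ ($f{\left(l,a \right)} = \left(\frac{1 - 3}{4 - 7} + a\right) + 10 = \left(\frac{1}{-3} \left(-2\right) + a\right) + 10 = \left(\left(- \frac{1}{3}\right) \left(-2\right) + a\right) + 10 = \left(\frac{2}{3} + a\right) + 10 = \frac{32}{3} + a$)
$\left(-7610 + f{\left(12,-107 \right)}\right) + 9292 = \left(-7610 + \left(\frac{32}{3} - 107\right)\right) + 9292 = \left(-7610 - \frac{289}{3}\right) + 9292 = - \frac{23119}{3} + 9292 = \frac{4757}{3}$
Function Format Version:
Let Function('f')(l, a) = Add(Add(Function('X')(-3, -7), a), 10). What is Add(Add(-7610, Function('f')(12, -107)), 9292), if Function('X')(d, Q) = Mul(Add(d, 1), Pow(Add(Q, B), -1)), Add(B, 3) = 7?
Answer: Rational(4757, 3) ≈ 1585.7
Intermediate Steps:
B = 4 (B = Add(-3, 7) = 4)
Function('X')(d, Q) = Mul(Pow(Add(4, Q), -1), Add(1, d)) (Function('X')(d, Q) = Mul(Add(d, 1), Pow(Add(Q, 4), -1)) = Mul(Add(1, d), Pow(Add(4, Q), -1)) = Mul(Pow(Add(4, Q), -1), Add(1, d)))
Function('f')(l, a) = Add(Rational(32, 3), a) (Function('f')(l, a) = Add(Add(Mul(Pow(Add(4, -7), -1), Add(1, -3)), a), 10) = Add(Add(Mul(Pow(-3, -1), -2), a), 10) = Add(Add(Mul(Rational(-1, 3), -2), a), 10) = Add(Add(Rational(2, 3), a), 10) = Add(Rational(32, 3), a))
Add(Add(-7610, Function('f')(12, -107)), 9292) = Add(Add(-7610, Add(Rational(32, 3), -107)), 9292) = Add(Add(-7610, Rational(-289, 3)), 9292) = Add(Rational(-23119, 3), 9292) = Rational(4757, 3)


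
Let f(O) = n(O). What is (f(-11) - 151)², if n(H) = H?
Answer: 26244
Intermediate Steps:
f(O) = O
(f(-11) - 151)² = (-11 - 151)² = (-162)² = 26244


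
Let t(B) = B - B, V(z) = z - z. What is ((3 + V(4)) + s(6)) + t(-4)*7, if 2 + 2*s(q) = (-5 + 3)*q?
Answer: -4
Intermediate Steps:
V(z) = 0
t(B) = 0
s(q) = -1 - q (s(q) = -1 + ((-5 + 3)*q)/2 = -1 + (-2*q)/2 = -1 - q)
((3 + V(4)) + s(6)) + t(-4)*7 = ((3 + 0) + (-1 - 1*6)) + 0*7 = (3 + (-1 - 6)) + 0 = (3 - 7) + 0 = -4 + 0 = -4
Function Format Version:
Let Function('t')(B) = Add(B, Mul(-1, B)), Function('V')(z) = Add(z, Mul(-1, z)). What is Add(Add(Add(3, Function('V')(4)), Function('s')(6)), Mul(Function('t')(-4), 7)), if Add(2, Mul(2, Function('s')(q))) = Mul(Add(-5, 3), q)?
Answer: -4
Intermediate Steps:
Function('V')(z) = 0
Function('t')(B) = 0
Function('s')(q) = Add(-1, Mul(-1, q)) (Function('s')(q) = Add(-1, Mul(Rational(1, 2), Mul(Add(-5, 3), q))) = Add(-1, Mul(Rational(1, 2), Mul(-2, q))) = Add(-1, Mul(-1, q)))
Add(Add(Add(3, Function('V')(4)), Function('s')(6)), Mul(Function('t')(-4), 7)) = Add(Add(Add(3, 0), Add(-1, Mul(-1, 6))), Mul(0, 7)) = Add(Add(3, Add(-1, -6)), 0) = Add(Add(3, -7), 0) = Add(-4, 0) = -4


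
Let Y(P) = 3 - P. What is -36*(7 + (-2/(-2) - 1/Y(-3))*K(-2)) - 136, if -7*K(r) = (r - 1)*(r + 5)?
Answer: -2986/7 ≈ -426.57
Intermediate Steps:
K(r) = -(-1 + r)*(5 + r)/7 (K(r) = -(r - 1)*(r + 5)/7 = -(-1 + r)*(5 + r)/7)
-36*(7 + (-2/(-2) - 1/Y(-3))*K(-2)) - 136 = -36*(7 + (-2/(-2) - 1/(3 - 1*(-3)))*(5/7 - 4/7*(-2) - ⅐*(-2)²)) - 136 = -36*(7 + (-2*(-½) - 1/(3 + 3))*(5/7 + 8/7 - ⅐*4)) - 136 = -36*(7 + (1 - 1/6)*(5/7 + 8/7 - 4/7)) - 136 = -36*(7 + (1 - 1*⅙)*(9/7)) - 136 = -36*(7 + (1 - ⅙)*(9/7)) - 136 = -36*(7 + (⅚)*(9/7)) - 136 = -36*(7 + 15/14) - 136 = -36*113/14 - 136 = -2034/7 - 136 = -2986/7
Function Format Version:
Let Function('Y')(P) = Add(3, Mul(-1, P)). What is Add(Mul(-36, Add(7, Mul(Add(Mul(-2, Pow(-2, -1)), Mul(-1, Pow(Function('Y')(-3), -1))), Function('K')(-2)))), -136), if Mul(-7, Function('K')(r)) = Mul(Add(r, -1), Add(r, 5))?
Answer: Rational(-2986, 7) ≈ -426.57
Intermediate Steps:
Function('K')(r) = Mul(Rational(-1, 7), Add(-1, r), Add(5, r)) (Function('K')(r) = Mul(Rational(-1, 7), Mul(Add(r, -1), Add(r, 5))) = Mul(Rational(-1, 7), Mul(Add(-1, r), Add(5, r))) = Mul(Rational(-1, 7), Add(-1, r), Add(5, r)))
Add(Mul(-36, Add(7, Mul(Add(Mul(-2, Pow(-2, -1)), Mul(-1, Pow(Function('Y')(-3), -1))), Function('K')(-2)))), -136) = Add(Mul(-36, Add(7, Mul(Add(Mul(-2, Pow(-2, -1)), Mul(-1, Pow(Add(3, Mul(-1, -3)), -1))), Add(Rational(5, 7), Mul(Rational(-4, 7), -2), Mul(Rational(-1, 7), Pow(-2, 2)))))), -136) = Add(Mul(-36, Add(7, Mul(Add(Mul(-2, Rational(-1, 2)), Mul(-1, Pow(Add(3, 3), -1))), Add(Rational(5, 7), Rational(8, 7), Mul(Rational(-1, 7), 4))))), -136) = Add(Mul(-36, Add(7, Mul(Add(1, Mul(-1, Pow(6, -1))), Add(Rational(5, 7), Rational(8, 7), Rational(-4, 7))))), -136) = Add(Mul(-36, Add(7, Mul(Add(1, Mul(-1, Rational(1, 6))), Rational(9, 7)))), -136) = Add(Mul(-36, Add(7, Mul(Add(1, Rational(-1, 6)), Rational(9, 7)))), -136) = Add(Mul(-36, Add(7, Mul(Rational(5, 6), Rational(9, 7)))), -136) = Add(Mul(-36, Add(7, Rational(15, 14))), -136) = Add(Mul(-36, Rational(113, 14)), -136) = Add(Rational(-2034, 7), -136) = Rational(-2986, 7)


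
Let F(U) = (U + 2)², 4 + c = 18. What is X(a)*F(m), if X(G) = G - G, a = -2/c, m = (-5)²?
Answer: 0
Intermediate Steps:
c = 14 (c = -4 + 18 = 14)
m = 25
a = -⅐ (a = -2/14 = -2*1/14 = -⅐ ≈ -0.14286)
F(U) = (2 + U)²
X(G) = 0
X(a)*F(m) = 0*(2 + 25)² = 0*27² = 0*729 = 0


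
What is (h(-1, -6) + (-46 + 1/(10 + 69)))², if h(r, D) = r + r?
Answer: 14371681/6241 ≈ 2302.8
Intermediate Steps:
h(r, D) = 2*r
(h(-1, -6) + (-46 + 1/(10 + 69)))² = (2*(-1) + (-46 + 1/(10 + 69)))² = (-2 + (-46 + 1/79))² = (-2 - 3633/79)² = (-3791/79)² = 14371681/6241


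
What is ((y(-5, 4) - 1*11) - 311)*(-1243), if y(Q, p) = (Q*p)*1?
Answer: 425106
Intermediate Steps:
y(Q, p) = Q*p
((y(-5, 4) - 1*11) - 311)*(-1243) = ((-5*4 - 1*11) - 311)*(-1243) = ((-20 - 11) - 311)*(-1243) = (-31 - 311)*(-1243) = -342*(-1243) = 425106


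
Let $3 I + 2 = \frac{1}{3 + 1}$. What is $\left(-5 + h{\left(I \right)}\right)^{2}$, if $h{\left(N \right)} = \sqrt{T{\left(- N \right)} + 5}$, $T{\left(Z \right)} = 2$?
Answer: $\left(5 - \sqrt{7}\right)^{2} \approx 5.5425$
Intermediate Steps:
$I = - \frac{7}{12}$ ($I = - \frac{2}{3} + \frac{1}{3 \left(3 + 1\right)} = - \frac{2}{3} + \frac{1}{3 \cdot 4} = - \frac{2}{3} + \frac{1}{3} \cdot \frac{1}{4} = - \frac{2}{3} + \frac{1}{12} = - \frac{7}{12} \approx -0.58333$)
$h{\left(N \right)} = \sqrt{7}$ ($h{\left(N \right)} = \sqrt{2 + 5} = \sqrt{7}$)
$\left(-5 + h{\left(I \right)}\right)^{2} = \left(-5 + \sqrt{7}\right)^{2}$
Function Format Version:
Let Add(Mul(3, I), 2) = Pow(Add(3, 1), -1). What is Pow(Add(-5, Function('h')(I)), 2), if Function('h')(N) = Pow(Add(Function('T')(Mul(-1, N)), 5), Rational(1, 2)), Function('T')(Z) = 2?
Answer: Pow(Add(5, Mul(-1, Pow(7, Rational(1, 2)))), 2) ≈ 5.5425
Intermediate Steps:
I = Rational(-7, 12) (I = Add(Rational(-2, 3), Mul(Rational(1, 3), Pow(Add(3, 1), -1))) = Add(Rational(-2, 3), Mul(Rational(1, 3), Pow(4, -1))) = Add(Rational(-2, 3), Mul(Rational(1, 3), Rational(1, 4))) = Add(Rational(-2, 3), Rational(1, 12)) = Rational(-7, 12) ≈ -0.58333)
Function('h')(N) = Pow(7, Rational(1, 2)) (Function('h')(N) = Pow(Add(2, 5), Rational(1, 2)) = Pow(7, Rational(1, 2)))
Pow(Add(-5, Function('h')(I)), 2) = Pow(Add(-5, Pow(7, Rational(1, 2))), 2)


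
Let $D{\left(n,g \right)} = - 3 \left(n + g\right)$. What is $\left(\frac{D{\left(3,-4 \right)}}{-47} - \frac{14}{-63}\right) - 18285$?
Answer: $- \frac{7734488}{423} \approx -18285.0$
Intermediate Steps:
$D{\left(n,g \right)} = - 3 g - 3 n$ ($D{\left(n,g \right)} = - 3 \left(g + n\right) = - 3 g - 3 n$)
$\left(\frac{D{\left(3,-4 \right)}}{-47} - \frac{14}{-63}\right) - 18285 = \left(\frac{\left(-3\right) \left(-4\right) - 9}{-47} - \frac{14}{-63}\right) - 18285 = \left(\left(12 - 9\right) \left(- \frac{1}{47}\right) - - \frac{2}{9}\right) - 18285 = \left(3 \left(- \frac{1}{47}\right) + \frac{2}{9}\right) - 18285 = \left(- \frac{3}{47} + \frac{2}{9}\right) - 18285 = \frac{67}{423} - 18285 = - \frac{7734488}{423}$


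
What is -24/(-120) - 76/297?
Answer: -83/1485 ≈ -0.055892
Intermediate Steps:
-24/(-120) - 76/297 = -24*(-1/120) - 76*1/297 = ⅕ - 76/297 = -83/1485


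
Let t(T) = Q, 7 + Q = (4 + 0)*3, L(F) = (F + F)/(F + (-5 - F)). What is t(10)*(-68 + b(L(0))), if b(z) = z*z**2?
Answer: -340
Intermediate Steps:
L(F) = -2*F/5 (L(F) = (2*F)/(-5) = (2*F)*(-1/5) = -2*F/5)
Q = 5 (Q = -7 + (4 + 0)*3 = -7 + 4*3 = -7 + 12 = 5)
b(z) = z**3
t(T) = 5
t(10)*(-68 + b(L(0))) = 5*(-68 + (-2/5*0)**3) = 5*(-68 + 0**3) = 5*(-68 + 0) = 5*(-68) = -340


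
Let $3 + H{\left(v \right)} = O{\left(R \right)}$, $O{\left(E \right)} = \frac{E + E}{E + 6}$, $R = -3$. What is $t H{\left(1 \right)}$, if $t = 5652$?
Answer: $-28260$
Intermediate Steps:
$O{\left(E \right)} = \frac{2 E}{6 + E}$
$H{\left(v \right)} = -5$ ($H{\left(v \right)} = -3 + 2 \left(-3\right) \frac{1}{6 - 3} = -3 + 2 \left(-3\right) \frac{1}{3} = -3 - 2 = -5$)
$t H{\left(1 \right)} = 5652 \left(-5\right) = -28260$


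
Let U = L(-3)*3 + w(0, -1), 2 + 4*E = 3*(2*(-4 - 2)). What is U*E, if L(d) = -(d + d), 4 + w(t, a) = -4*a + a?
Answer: -323/2 ≈ -161.50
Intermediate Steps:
w(t, a) = -4 - 3*a (w(t, a) = -4 + (-4*a + a) = -4 - 3*a)
L(d) = -2*d
E = -19/2 (E = -½ + (3*(2*(-4 - 2)))/4 = -½ + (3*(2*(-6)))/4 = -½ + (3*(-12))/4 = -½ + (¼)*(-36) = -½ - 9 = -19/2 ≈ -9.5000)
U = 17 (U = -2*(-3)*3 + (-4 - 3*(-1)) = 6*3 + (-4 + 3) = 18 - 1 = 17)
U*E = 17*(-19/2) = -323/2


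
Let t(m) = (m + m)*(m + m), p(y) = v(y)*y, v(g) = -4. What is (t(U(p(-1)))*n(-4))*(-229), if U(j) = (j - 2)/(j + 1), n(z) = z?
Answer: 14656/25 ≈ 586.24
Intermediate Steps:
p(y) = -4*y
U(j) = (-2 + j)/(1 + j)
t(m) = 4*m² (t(m) = (2*m)*(2*m) = 4*m²)
(t(U(p(-1)))*n(-4))*(-229) = ((4*((-2 - 4*(-1))/(1 - 4*(-1)))²)*(-4))*(-229) = ((4*((-2 + 4)/(1 + 4))²)*(-4))*(-229) = ((4*(2/5)²)*(-4))*(-229) = ((4*((⅕)*2)²)*(-4))*(-229) = ((4*(⅖)²)*(-4))*(-229) = ((4*(4/25))*(-4))*(-229) = ((16/25)*(-4))*(-229) = -64/25*(-229) = 14656/25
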